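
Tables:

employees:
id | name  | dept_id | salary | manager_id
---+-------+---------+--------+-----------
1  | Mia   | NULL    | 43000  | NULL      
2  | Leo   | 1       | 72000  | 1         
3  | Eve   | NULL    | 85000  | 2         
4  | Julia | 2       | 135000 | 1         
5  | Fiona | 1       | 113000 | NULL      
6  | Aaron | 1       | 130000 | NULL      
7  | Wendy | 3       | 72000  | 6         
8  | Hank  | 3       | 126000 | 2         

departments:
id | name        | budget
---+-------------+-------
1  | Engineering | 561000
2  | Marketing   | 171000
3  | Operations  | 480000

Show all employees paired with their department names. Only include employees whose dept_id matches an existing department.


INNER JOIN keeps only employees rows whose dept_id matches an id in departments. Walk through each employee:
  - employee 1 (Mia): dept_id=NULL, no match -> dropped
  - employee 2 (Leo): dept_id=1 -> matches Engineering
  - employee 3 (Eve): dept_id=NULL, no match -> dropped
  - employee 4 (Julia): dept_id=2 -> matches Marketing
  - employee 5 (Fiona): dept_id=1 -> matches Engineering
  - employee 6 (Aaron): dept_id=1 -> matches Engineering
  - employee 7 (Wendy): dept_id=3 -> matches Operations
  - employee 8 (Hank): dept_id=3 -> matches Operations
So 2 of 8 rows are dropped.

SQL:
SELECT a.name, b.name AS department
FROM employees a
INNER JOIN departments b ON a.dept_id = b.id

Result:
name  | department 
------+------------
Leo   | Engineering
Julia | Marketing  
Fiona | Engineering
Aaron | Engineering
Wendy | Operations 
Hank  | Operations 


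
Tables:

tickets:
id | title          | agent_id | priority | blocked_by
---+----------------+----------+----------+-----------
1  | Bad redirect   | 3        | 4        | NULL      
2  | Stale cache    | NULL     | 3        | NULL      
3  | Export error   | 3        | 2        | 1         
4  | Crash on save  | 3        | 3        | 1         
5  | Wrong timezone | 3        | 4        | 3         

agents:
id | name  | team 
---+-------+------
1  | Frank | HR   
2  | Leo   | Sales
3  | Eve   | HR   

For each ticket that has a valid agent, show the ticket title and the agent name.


INNER JOIN keeps only tickets rows whose agent_id matches an id in agents. Walk through each ticket:
  - ticket 1 (Bad redirect): agent_id=3 -> matches Eve
  - ticket 2 (Stale cache): agent_id=NULL, no match -> dropped
  - ticket 3 (Export error): agent_id=3 -> matches Eve
  - ticket 4 (Crash on save): agent_id=3 -> matches Eve
  - ticket 5 (Wrong timezone): agent_id=3 -> matches Eve
So 1 of 5 rows is dropped.

SQL:
SELECT a.title, b.name AS agent
FROM tickets a
INNER JOIN agents b ON a.agent_id = b.id

Result:
title          | agent
---------------+------
Bad redirect   | Eve  
Export error   | Eve  
Crash on save  | Eve  
Wrong timezone | Eve  


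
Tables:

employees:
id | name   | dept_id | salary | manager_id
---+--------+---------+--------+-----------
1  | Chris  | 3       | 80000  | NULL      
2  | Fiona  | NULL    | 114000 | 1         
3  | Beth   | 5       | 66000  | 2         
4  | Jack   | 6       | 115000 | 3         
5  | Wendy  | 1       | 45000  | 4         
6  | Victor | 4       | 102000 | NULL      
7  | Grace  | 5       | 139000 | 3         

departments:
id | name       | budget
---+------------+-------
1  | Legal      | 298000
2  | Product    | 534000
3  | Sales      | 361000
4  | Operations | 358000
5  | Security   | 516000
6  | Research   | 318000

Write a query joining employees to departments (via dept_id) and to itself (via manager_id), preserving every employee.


Two LEFT JOINs from the same base table employees: one to departments via dept_id, one to employees itself via manager_id. Both are LEFT so every employee is preserved.
Match against departments:
  - employee 1 (Chris): dept_id=3 -> matches Sales
  - employee 2 (Fiona): dept_id=NULL, no match -> kept with NULL
  - employee 3 (Beth): dept_id=5 -> matches Security
  - employee 4 (Jack): dept_id=6 -> matches Research
  - employee 5 (Wendy): dept_id=1 -> matches Legal
  - employee 6 (Victor): dept_id=4 -> matches Operations
  - employee 7 (Grace): dept_id=5 -> matches Security
Match against employees (self):
  - employee 1 (Chris): manager_id=NULL -> NULL
  - employee 2 (Fiona): manager_id=1 -> Chris
  - employee 3 (Beth): manager_id=2 -> Fiona
  - employee 4 (Jack): manager_id=3 -> Beth
  - employee 5 (Wendy): manager_id=4 -> Jack
  - employee 6 (Victor): manager_id=NULL -> NULL
  - employee 7 (Grace): manager_id=3 -> Beth

SQL:
SELECT a.name, b.name AS department, c.name AS manager
FROM employees a
LEFT JOIN departments b ON a.dept_id = b.id
LEFT JOIN employees c ON a.manager_id = c.id

Result:
name   | department | manager
-------+------------+--------
Chris  | Sales      | NULL   
Fiona  | NULL       | Chris  
Beth   | Security   | Fiona  
Jack   | Research   | Beth   
Wendy  | Legal      | Jack   
Victor | Operations | NULL   
Grace  | Security   | Beth   


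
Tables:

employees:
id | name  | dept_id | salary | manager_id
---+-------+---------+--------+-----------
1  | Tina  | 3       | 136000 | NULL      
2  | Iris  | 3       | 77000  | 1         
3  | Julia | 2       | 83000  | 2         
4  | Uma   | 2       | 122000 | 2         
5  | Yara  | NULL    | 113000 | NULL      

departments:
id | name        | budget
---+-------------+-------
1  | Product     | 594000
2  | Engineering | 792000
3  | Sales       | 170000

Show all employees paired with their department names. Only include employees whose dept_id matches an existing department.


INNER JOIN keeps only employees rows whose dept_id matches an id in departments. Walk through each employee:
  - employee 1 (Tina): dept_id=3 -> matches Sales
  - employee 2 (Iris): dept_id=3 -> matches Sales
  - employee 3 (Julia): dept_id=2 -> matches Engineering
  - employee 4 (Uma): dept_id=2 -> matches Engineering
  - employee 5 (Yara): dept_id=NULL, no match -> dropped
So 1 of 5 rows is dropped.

SQL:
SELECT a.name, b.name AS department
FROM employees a
INNER JOIN departments b ON a.dept_id = b.id

Result:
name  | department 
------+------------
Tina  | Sales      
Iris  | Sales      
Julia | Engineering
Uma   | Engineering


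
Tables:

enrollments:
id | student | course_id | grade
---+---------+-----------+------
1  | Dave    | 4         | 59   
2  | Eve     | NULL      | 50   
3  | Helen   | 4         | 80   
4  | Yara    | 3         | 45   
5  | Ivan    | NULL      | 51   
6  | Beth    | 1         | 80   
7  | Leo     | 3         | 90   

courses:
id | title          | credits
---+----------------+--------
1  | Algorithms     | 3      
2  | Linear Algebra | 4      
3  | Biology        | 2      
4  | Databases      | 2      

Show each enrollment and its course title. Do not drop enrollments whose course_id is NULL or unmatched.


LEFT JOIN keeps every row from enrollments (the left table); where course_id has no match in courses, the course columns become NULL. Walk through each enrollment:
  - enrollment 1 (Dave): course_id=4 -> matches Databases
  - enrollment 2 (Eve): course_id=NULL, no match -> kept with NULL
  - enrollment 3 (Helen): course_id=4 -> matches Databases
  - enrollment 4 (Yara): course_id=3 -> matches Biology
  - enrollment 5 (Ivan): course_id=NULL, no match -> kept with NULL
  - enrollment 6 (Beth): course_id=1 -> matches Algorithms
  - enrollment 7 (Leo): course_id=3 -> matches Biology
All 7 rows appear; 2 have NULL course.

SQL:
SELECT a.student, b.title AS course
FROM enrollments a
LEFT JOIN courses b ON a.course_id = b.id

Result:
student | course    
--------+-----------
Dave    | Databases 
Eve     | NULL      
Helen   | Databases 
Yara    | Biology   
Ivan    | NULL      
Beth    | Algorithms
Leo     | Biology   


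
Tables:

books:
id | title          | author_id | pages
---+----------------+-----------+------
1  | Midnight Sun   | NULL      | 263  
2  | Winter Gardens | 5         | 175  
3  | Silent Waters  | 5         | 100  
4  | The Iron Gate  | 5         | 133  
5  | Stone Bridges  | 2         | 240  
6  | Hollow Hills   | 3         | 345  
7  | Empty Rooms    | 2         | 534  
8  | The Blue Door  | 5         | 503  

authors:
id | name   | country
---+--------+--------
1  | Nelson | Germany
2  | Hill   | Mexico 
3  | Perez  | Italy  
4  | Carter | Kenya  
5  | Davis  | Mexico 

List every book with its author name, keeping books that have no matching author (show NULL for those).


LEFT JOIN keeps every row from books (the left table); where author_id has no match in authors, the author columns become NULL. Walk through each book:
  - book 1 (Midnight Sun): author_id=NULL, no match -> kept with NULL
  - book 2 (Winter Gardens): author_id=5 -> matches Davis
  - book 3 (Silent Waters): author_id=5 -> matches Davis
  - book 4 (The Iron Gate): author_id=5 -> matches Davis
  - book 5 (Stone Bridges): author_id=2 -> matches Hill
  - book 6 (Hollow Hills): author_id=3 -> matches Perez
  - book 7 (Empty Rooms): author_id=2 -> matches Hill
  - book 8 (The Blue Door): author_id=5 -> matches Davis
All 8 rows appear; 1 has NULL author.

SQL:
SELECT a.title, b.name AS author
FROM books a
LEFT JOIN authors b ON a.author_id = b.id

Result:
title          | author
---------------+-------
Midnight Sun   | NULL  
Winter Gardens | Davis 
Silent Waters  | Davis 
The Iron Gate  | Davis 
Stone Bridges  | Hill  
Hollow Hills   | Perez 
Empty Rooms    | Hill  
The Blue Door  | Davis 


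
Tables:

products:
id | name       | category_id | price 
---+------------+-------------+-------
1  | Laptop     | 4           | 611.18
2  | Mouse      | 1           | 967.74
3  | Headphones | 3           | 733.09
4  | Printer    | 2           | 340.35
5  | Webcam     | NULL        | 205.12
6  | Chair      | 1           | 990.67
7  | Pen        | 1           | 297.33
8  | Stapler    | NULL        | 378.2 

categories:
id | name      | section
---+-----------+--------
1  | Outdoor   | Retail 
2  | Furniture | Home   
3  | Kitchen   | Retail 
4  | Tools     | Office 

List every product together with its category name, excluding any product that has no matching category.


INNER JOIN keeps only products rows whose category_id matches an id in categories. Walk through each product:
  - product 1 (Laptop): category_id=4 -> matches Tools
  - product 2 (Mouse): category_id=1 -> matches Outdoor
  - product 3 (Headphones): category_id=3 -> matches Kitchen
  - product 4 (Printer): category_id=2 -> matches Furniture
  - product 5 (Webcam): category_id=NULL, no match -> dropped
  - product 6 (Chair): category_id=1 -> matches Outdoor
  - product 7 (Pen): category_id=1 -> matches Outdoor
  - product 8 (Stapler): category_id=NULL, no match -> dropped
So 2 of 8 rows are dropped.

SQL:
SELECT a.name, b.name AS category
FROM products a
INNER JOIN categories b ON a.category_id = b.id

Result:
name       | category 
-----------+----------
Laptop     | Tools    
Mouse      | Outdoor  
Headphones | Kitchen  
Printer    | Furniture
Chair      | Outdoor  
Pen        | Outdoor  


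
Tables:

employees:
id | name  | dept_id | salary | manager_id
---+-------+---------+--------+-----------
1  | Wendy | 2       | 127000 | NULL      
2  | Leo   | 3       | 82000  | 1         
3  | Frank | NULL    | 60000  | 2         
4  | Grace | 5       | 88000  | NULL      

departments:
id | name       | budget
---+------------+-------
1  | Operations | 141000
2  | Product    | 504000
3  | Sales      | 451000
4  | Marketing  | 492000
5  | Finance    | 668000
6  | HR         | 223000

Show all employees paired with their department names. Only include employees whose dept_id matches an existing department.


INNER JOIN keeps only employees rows whose dept_id matches an id in departments. Walk through each employee:
  - employee 1 (Wendy): dept_id=2 -> matches Product
  - employee 2 (Leo): dept_id=3 -> matches Sales
  - employee 3 (Frank): dept_id=NULL, no match -> dropped
  - employee 4 (Grace): dept_id=5 -> matches Finance
So 1 of 4 rows is dropped.

SQL:
SELECT a.name, b.name AS department
FROM employees a
INNER JOIN departments b ON a.dept_id = b.id

Result:
name  | department
------+-----------
Wendy | Product   
Leo   | Sales     
Grace | Finance   


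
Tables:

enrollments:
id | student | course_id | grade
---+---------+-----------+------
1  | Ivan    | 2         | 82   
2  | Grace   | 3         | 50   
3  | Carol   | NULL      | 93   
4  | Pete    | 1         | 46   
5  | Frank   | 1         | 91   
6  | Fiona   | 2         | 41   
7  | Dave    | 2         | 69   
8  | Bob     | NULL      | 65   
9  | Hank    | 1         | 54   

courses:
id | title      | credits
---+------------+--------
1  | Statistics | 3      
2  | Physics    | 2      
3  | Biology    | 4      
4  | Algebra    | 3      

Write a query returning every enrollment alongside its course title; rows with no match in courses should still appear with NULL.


LEFT JOIN keeps every row from enrollments (the left table); where course_id has no match in courses, the course columns become NULL. Walk through each enrollment:
  - enrollment 1 (Ivan): course_id=2 -> matches Physics
  - enrollment 2 (Grace): course_id=3 -> matches Biology
  - enrollment 3 (Carol): course_id=NULL, no match -> kept with NULL
  - enrollment 4 (Pete): course_id=1 -> matches Statistics
  - enrollment 5 (Frank): course_id=1 -> matches Statistics
  - enrollment 6 (Fiona): course_id=2 -> matches Physics
  - enrollment 7 (Dave): course_id=2 -> matches Physics
  - enrollment 8 (Bob): course_id=NULL, no match -> kept with NULL
  - enrollment 9 (Hank): course_id=1 -> matches Statistics
All 9 rows appear; 2 have NULL course.

SQL:
SELECT a.student, b.title AS course
FROM enrollments a
LEFT JOIN courses b ON a.course_id = b.id

Result:
student | course    
--------+-----------
Ivan    | Physics   
Grace   | Biology   
Carol   | NULL      
Pete    | Statistics
Frank   | Statistics
Fiona   | Physics   
Dave    | Physics   
Bob     | NULL      
Hank    | Statistics


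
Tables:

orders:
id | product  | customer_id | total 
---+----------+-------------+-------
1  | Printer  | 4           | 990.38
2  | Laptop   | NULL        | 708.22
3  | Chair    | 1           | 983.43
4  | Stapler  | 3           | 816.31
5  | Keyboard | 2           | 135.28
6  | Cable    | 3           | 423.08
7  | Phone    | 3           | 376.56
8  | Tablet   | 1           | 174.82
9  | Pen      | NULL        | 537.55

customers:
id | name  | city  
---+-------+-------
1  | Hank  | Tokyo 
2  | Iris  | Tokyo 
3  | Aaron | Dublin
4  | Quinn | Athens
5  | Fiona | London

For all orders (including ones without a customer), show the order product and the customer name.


LEFT JOIN keeps every row from orders (the left table); where customer_id has no match in customers, the customer columns become NULL. Walk through each order:
  - order 1 (Printer): customer_id=4 -> matches Quinn
  - order 2 (Laptop): customer_id=NULL, no match -> kept with NULL
  - order 3 (Chair): customer_id=1 -> matches Hank
  - order 4 (Stapler): customer_id=3 -> matches Aaron
  - order 5 (Keyboard): customer_id=2 -> matches Iris
  - order 6 (Cable): customer_id=3 -> matches Aaron
  - order 7 (Phone): customer_id=3 -> matches Aaron
  - order 8 (Tablet): customer_id=1 -> matches Hank
  - order 9 (Pen): customer_id=NULL, no match -> kept with NULL
All 9 rows appear; 2 have NULL customer.

SQL:
SELECT a.product, b.name AS customer
FROM orders a
LEFT JOIN customers b ON a.customer_id = b.id

Result:
product  | customer
---------+---------
Printer  | Quinn   
Laptop   | NULL    
Chair    | Hank    
Stapler  | Aaron   
Keyboard | Iris    
Cable    | Aaron   
Phone    | Aaron   
Tablet   | Hank    
Pen      | NULL    


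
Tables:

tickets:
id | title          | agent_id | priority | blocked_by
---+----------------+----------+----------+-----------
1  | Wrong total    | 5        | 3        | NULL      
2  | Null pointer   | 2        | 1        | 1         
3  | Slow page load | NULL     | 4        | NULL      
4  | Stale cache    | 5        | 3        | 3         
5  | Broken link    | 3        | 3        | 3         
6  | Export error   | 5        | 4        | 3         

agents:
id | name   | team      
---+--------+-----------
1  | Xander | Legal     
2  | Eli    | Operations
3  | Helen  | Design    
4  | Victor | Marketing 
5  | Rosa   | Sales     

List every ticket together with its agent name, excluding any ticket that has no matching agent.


INNER JOIN keeps only tickets rows whose agent_id matches an id in agents. Walk through each ticket:
  - ticket 1 (Wrong total): agent_id=5 -> matches Rosa
  - ticket 2 (Null pointer): agent_id=2 -> matches Eli
  - ticket 3 (Slow page load): agent_id=NULL, no match -> dropped
  - ticket 4 (Stale cache): agent_id=5 -> matches Rosa
  - ticket 5 (Broken link): agent_id=3 -> matches Helen
  - ticket 6 (Export error): agent_id=5 -> matches Rosa
So 1 of 6 rows is dropped.

SQL:
SELECT a.title, b.name AS agent
FROM tickets a
INNER JOIN agents b ON a.agent_id = b.id

Result:
title        | agent
-------------+------
Wrong total  | Rosa 
Null pointer | Eli  
Stale cache  | Rosa 
Broken link  | Helen
Export error | Rosa 


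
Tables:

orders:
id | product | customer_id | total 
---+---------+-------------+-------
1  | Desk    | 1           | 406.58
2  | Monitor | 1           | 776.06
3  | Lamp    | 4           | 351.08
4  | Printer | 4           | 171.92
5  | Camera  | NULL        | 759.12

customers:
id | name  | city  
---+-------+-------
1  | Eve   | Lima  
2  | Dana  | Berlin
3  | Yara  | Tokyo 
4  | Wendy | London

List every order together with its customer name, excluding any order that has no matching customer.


INNER JOIN keeps only orders rows whose customer_id matches an id in customers. Walk through each order:
  - order 1 (Desk): customer_id=1 -> matches Eve
  - order 2 (Monitor): customer_id=1 -> matches Eve
  - order 3 (Lamp): customer_id=4 -> matches Wendy
  - order 4 (Printer): customer_id=4 -> matches Wendy
  - order 5 (Camera): customer_id=NULL, no match -> dropped
So 1 of 5 rows is dropped.

SQL:
SELECT a.product, b.name AS customer
FROM orders a
INNER JOIN customers b ON a.customer_id = b.id

Result:
product | customer
--------+---------
Desk    | Eve     
Monitor | Eve     
Lamp    | Wendy   
Printer | Wendy   


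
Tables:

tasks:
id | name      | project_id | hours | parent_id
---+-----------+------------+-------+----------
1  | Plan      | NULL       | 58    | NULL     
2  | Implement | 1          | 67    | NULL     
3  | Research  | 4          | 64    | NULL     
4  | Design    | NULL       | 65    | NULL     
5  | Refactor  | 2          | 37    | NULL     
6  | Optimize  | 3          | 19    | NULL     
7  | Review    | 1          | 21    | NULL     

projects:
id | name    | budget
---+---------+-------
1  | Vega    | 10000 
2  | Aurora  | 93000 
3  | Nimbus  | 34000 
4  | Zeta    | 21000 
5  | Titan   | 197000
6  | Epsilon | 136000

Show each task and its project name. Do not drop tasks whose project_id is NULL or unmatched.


LEFT JOIN keeps every row from tasks (the left table); where project_id has no match in projects, the project columns become NULL. Walk through each task:
  - task 1 (Plan): project_id=NULL, no match -> kept with NULL
  - task 2 (Implement): project_id=1 -> matches Vega
  - task 3 (Research): project_id=4 -> matches Zeta
  - task 4 (Design): project_id=NULL, no match -> kept with NULL
  - task 5 (Refactor): project_id=2 -> matches Aurora
  - task 6 (Optimize): project_id=3 -> matches Nimbus
  - task 7 (Review): project_id=1 -> matches Vega
All 7 rows appear; 2 have NULL project.

SQL:
SELECT a.name, b.name AS project
FROM tasks a
LEFT JOIN projects b ON a.project_id = b.id

Result:
name      | project
----------+--------
Plan      | NULL   
Implement | Vega   
Research  | Zeta   
Design    | NULL   
Refactor  | Aurora 
Optimize  | Nimbus 
Review    | Vega   


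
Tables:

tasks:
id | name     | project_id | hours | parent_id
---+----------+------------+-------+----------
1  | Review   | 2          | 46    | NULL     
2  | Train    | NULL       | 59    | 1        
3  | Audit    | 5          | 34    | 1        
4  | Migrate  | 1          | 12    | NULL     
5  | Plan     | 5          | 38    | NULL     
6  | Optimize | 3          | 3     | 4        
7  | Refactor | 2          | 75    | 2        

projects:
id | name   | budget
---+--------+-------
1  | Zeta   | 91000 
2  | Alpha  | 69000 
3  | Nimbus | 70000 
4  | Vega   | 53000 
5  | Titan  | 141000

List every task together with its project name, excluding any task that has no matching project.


INNER JOIN keeps only tasks rows whose project_id matches an id in projects. Walk through each task:
  - task 1 (Review): project_id=2 -> matches Alpha
  - task 2 (Train): project_id=NULL, no match -> dropped
  - task 3 (Audit): project_id=5 -> matches Titan
  - task 4 (Migrate): project_id=1 -> matches Zeta
  - task 5 (Plan): project_id=5 -> matches Titan
  - task 6 (Optimize): project_id=3 -> matches Nimbus
  - task 7 (Refactor): project_id=2 -> matches Alpha
So 1 of 7 rows is dropped.

SQL:
SELECT a.name, b.name AS project
FROM tasks a
INNER JOIN projects b ON a.project_id = b.id

Result:
name     | project
---------+--------
Review   | Alpha  
Audit    | Titan  
Migrate  | Zeta   
Plan     | Titan  
Optimize | Nimbus 
Refactor | Alpha  


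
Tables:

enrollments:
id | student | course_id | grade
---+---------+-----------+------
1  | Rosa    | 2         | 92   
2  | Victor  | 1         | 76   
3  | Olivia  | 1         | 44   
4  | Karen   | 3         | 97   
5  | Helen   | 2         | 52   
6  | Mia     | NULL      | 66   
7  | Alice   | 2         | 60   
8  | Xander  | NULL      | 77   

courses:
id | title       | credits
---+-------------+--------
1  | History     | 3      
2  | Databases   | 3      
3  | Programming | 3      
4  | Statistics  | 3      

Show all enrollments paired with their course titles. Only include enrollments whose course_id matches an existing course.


INNER JOIN keeps only enrollments rows whose course_id matches an id in courses. Walk through each enrollment:
  - enrollment 1 (Rosa): course_id=2 -> matches Databases
  - enrollment 2 (Victor): course_id=1 -> matches History
  - enrollment 3 (Olivia): course_id=1 -> matches History
  - enrollment 4 (Karen): course_id=3 -> matches Programming
  - enrollment 5 (Helen): course_id=2 -> matches Databases
  - enrollment 6 (Mia): course_id=NULL, no match -> dropped
  - enrollment 7 (Alice): course_id=2 -> matches Databases
  - enrollment 8 (Xander): course_id=NULL, no match -> dropped
So 2 of 8 rows are dropped.

SQL:
SELECT a.student, b.title AS course
FROM enrollments a
INNER JOIN courses b ON a.course_id = b.id

Result:
student | course     
--------+------------
Rosa    | Databases  
Victor  | History    
Olivia  | History    
Karen   | Programming
Helen   | Databases  
Alice   | Databases  


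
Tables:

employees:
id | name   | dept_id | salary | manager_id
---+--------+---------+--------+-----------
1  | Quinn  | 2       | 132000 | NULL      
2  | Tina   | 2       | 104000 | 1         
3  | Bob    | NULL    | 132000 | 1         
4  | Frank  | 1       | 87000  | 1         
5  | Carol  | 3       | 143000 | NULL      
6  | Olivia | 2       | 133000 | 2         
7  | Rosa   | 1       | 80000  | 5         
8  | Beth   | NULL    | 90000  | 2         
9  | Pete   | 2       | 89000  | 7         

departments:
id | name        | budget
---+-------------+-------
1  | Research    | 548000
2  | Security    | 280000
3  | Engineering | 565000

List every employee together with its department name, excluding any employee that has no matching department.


INNER JOIN keeps only employees rows whose dept_id matches an id in departments. Walk through each employee:
  - employee 1 (Quinn): dept_id=2 -> matches Security
  - employee 2 (Tina): dept_id=2 -> matches Security
  - employee 3 (Bob): dept_id=NULL, no match -> dropped
  - employee 4 (Frank): dept_id=1 -> matches Research
  - employee 5 (Carol): dept_id=3 -> matches Engineering
  - employee 6 (Olivia): dept_id=2 -> matches Security
  - employee 7 (Rosa): dept_id=1 -> matches Research
  - employee 8 (Beth): dept_id=NULL, no match -> dropped
  - employee 9 (Pete): dept_id=2 -> matches Security
So 2 of 9 rows are dropped.

SQL:
SELECT a.name, b.name AS department
FROM employees a
INNER JOIN departments b ON a.dept_id = b.id

Result:
name   | department 
-------+------------
Quinn  | Security   
Tina   | Security   
Frank  | Research   
Carol  | Engineering
Olivia | Security   
Rosa   | Research   
Pete   | Security   


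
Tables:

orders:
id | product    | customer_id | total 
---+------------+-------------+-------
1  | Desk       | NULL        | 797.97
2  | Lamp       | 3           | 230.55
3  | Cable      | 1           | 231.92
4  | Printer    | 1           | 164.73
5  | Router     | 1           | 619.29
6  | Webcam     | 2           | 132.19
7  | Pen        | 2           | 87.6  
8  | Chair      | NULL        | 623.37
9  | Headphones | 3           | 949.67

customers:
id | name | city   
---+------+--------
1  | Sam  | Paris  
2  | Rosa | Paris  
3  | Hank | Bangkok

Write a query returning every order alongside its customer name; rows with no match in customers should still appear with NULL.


LEFT JOIN keeps every row from orders (the left table); where customer_id has no match in customers, the customer columns become NULL. Walk through each order:
  - order 1 (Desk): customer_id=NULL, no match -> kept with NULL
  - order 2 (Lamp): customer_id=3 -> matches Hank
  - order 3 (Cable): customer_id=1 -> matches Sam
  - order 4 (Printer): customer_id=1 -> matches Sam
  - order 5 (Router): customer_id=1 -> matches Sam
  - order 6 (Webcam): customer_id=2 -> matches Rosa
  - order 7 (Pen): customer_id=2 -> matches Rosa
  - order 8 (Chair): customer_id=NULL, no match -> kept with NULL
  - order 9 (Headphones): customer_id=3 -> matches Hank
All 9 rows appear; 2 have NULL customer.

SQL:
SELECT a.product, b.name AS customer
FROM orders a
LEFT JOIN customers b ON a.customer_id = b.id

Result:
product    | customer
-----------+---------
Desk       | NULL    
Lamp       | Hank    
Cable      | Sam     
Printer    | Sam     
Router     | Sam     
Webcam     | Rosa    
Pen        | Rosa    
Chair      | NULL    
Headphones | Hank    


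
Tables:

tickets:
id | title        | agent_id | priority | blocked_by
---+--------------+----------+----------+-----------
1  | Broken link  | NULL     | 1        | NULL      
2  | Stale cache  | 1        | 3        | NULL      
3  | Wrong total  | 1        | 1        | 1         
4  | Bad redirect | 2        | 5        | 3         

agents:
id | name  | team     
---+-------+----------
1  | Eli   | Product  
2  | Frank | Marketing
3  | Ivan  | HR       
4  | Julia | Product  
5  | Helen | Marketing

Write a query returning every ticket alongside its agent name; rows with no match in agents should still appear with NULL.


LEFT JOIN keeps every row from tickets (the left table); where agent_id has no match in agents, the agent columns become NULL. Walk through each ticket:
  - ticket 1 (Broken link): agent_id=NULL, no match -> kept with NULL
  - ticket 2 (Stale cache): agent_id=1 -> matches Eli
  - ticket 3 (Wrong total): agent_id=1 -> matches Eli
  - ticket 4 (Bad redirect): agent_id=2 -> matches Frank
All 4 rows appear; 1 has NULL agent.

SQL:
SELECT a.title, b.name AS agent
FROM tickets a
LEFT JOIN agents b ON a.agent_id = b.id

Result:
title        | agent
-------------+------
Broken link  | NULL 
Stale cache  | Eli  
Wrong total  | Eli  
Bad redirect | Frank


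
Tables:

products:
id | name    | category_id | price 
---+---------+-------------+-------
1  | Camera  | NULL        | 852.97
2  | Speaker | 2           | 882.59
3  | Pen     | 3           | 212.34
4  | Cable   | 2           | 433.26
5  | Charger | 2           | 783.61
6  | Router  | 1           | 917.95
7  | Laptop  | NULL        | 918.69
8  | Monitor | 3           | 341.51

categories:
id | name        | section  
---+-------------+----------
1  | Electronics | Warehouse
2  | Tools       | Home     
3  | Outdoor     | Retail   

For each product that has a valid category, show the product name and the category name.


INNER JOIN keeps only products rows whose category_id matches an id in categories. Walk through each product:
  - product 1 (Camera): category_id=NULL, no match -> dropped
  - product 2 (Speaker): category_id=2 -> matches Tools
  - product 3 (Pen): category_id=3 -> matches Outdoor
  - product 4 (Cable): category_id=2 -> matches Tools
  - product 5 (Charger): category_id=2 -> matches Tools
  - product 6 (Router): category_id=1 -> matches Electronics
  - product 7 (Laptop): category_id=NULL, no match -> dropped
  - product 8 (Monitor): category_id=3 -> matches Outdoor
So 2 of 8 rows are dropped.

SQL:
SELECT a.name, b.name AS category
FROM products a
INNER JOIN categories b ON a.category_id = b.id

Result:
name    | category   
--------+------------
Speaker | Tools      
Pen     | Outdoor    
Cable   | Tools      
Charger | Tools      
Router  | Electronics
Monitor | Outdoor    


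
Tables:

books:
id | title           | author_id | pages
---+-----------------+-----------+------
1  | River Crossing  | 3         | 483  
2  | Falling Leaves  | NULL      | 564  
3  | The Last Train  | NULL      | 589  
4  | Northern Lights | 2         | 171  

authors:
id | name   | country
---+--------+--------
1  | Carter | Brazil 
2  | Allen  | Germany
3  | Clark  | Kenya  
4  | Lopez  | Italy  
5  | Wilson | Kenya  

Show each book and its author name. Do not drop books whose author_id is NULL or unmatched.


LEFT JOIN keeps every row from books (the left table); where author_id has no match in authors, the author columns become NULL. Walk through each book:
  - book 1 (River Crossing): author_id=3 -> matches Clark
  - book 2 (Falling Leaves): author_id=NULL, no match -> kept with NULL
  - book 3 (The Last Train): author_id=NULL, no match -> kept with NULL
  - book 4 (Northern Lights): author_id=2 -> matches Allen
All 4 rows appear; 2 have NULL author.

SQL:
SELECT a.title, b.name AS author
FROM books a
LEFT JOIN authors b ON a.author_id = b.id

Result:
title           | author
----------------+-------
River Crossing  | Clark 
Falling Leaves  | NULL  
The Last Train  | NULL  
Northern Lights | Allen 


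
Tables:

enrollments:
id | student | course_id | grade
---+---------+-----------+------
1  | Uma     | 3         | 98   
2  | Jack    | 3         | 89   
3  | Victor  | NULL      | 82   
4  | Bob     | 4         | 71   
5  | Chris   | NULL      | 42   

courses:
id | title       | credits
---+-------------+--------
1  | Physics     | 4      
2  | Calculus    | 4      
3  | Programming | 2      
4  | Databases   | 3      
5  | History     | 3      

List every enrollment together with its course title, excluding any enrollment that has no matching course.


INNER JOIN keeps only enrollments rows whose course_id matches an id in courses. Walk through each enrollment:
  - enrollment 1 (Uma): course_id=3 -> matches Programming
  - enrollment 2 (Jack): course_id=3 -> matches Programming
  - enrollment 3 (Victor): course_id=NULL, no match -> dropped
  - enrollment 4 (Bob): course_id=4 -> matches Databases
  - enrollment 5 (Chris): course_id=NULL, no match -> dropped
So 2 of 5 rows are dropped.

SQL:
SELECT a.student, b.title AS course
FROM enrollments a
INNER JOIN courses b ON a.course_id = b.id

Result:
student | course     
--------+------------
Uma     | Programming
Jack    | Programming
Bob     | Databases  


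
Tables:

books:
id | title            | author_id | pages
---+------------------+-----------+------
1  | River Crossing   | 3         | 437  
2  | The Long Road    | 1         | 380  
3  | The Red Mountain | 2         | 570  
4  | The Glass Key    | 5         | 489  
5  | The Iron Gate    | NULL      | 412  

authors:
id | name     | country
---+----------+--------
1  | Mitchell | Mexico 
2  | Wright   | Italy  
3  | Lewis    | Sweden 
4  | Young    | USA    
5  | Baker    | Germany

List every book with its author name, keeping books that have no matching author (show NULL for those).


LEFT JOIN keeps every row from books (the left table); where author_id has no match in authors, the author columns become NULL. Walk through each book:
  - book 1 (River Crossing): author_id=3 -> matches Lewis
  - book 2 (The Long Road): author_id=1 -> matches Mitchell
  - book 3 (The Red Mountain): author_id=2 -> matches Wright
  - book 4 (The Glass Key): author_id=5 -> matches Baker
  - book 5 (The Iron Gate): author_id=NULL, no match -> kept with NULL
All 5 rows appear; 1 has NULL author.

SQL:
SELECT a.title, b.name AS author
FROM books a
LEFT JOIN authors b ON a.author_id = b.id

Result:
title            | author  
-----------------+---------
River Crossing   | Lewis   
The Long Road    | Mitchell
The Red Mountain | Wright  
The Glass Key    | Baker   
The Iron Gate    | NULL    


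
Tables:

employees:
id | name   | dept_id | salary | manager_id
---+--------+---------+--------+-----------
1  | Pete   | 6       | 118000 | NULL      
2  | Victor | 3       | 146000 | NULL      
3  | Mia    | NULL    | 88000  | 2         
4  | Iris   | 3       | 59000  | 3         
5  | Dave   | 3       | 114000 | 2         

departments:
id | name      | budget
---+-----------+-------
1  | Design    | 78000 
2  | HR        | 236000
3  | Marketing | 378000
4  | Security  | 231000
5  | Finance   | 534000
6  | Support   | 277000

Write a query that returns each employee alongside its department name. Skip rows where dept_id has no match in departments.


INNER JOIN keeps only employees rows whose dept_id matches an id in departments. Walk through each employee:
  - employee 1 (Pete): dept_id=6 -> matches Support
  - employee 2 (Victor): dept_id=3 -> matches Marketing
  - employee 3 (Mia): dept_id=NULL, no match -> dropped
  - employee 4 (Iris): dept_id=3 -> matches Marketing
  - employee 5 (Dave): dept_id=3 -> matches Marketing
So 1 of 5 rows is dropped.

SQL:
SELECT a.name, b.name AS department
FROM employees a
INNER JOIN departments b ON a.dept_id = b.id

Result:
name   | department
-------+-----------
Pete   | Support   
Victor | Marketing 
Iris   | Marketing 
Dave   | Marketing 


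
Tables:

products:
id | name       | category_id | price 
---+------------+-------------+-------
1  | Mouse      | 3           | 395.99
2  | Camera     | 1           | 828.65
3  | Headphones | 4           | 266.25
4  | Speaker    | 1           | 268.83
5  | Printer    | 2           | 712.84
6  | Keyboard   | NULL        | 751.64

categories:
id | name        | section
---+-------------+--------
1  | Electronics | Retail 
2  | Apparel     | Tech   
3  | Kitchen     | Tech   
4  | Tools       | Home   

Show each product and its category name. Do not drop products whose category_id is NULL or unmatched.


LEFT JOIN keeps every row from products (the left table); where category_id has no match in categories, the category columns become NULL. Walk through each product:
  - product 1 (Mouse): category_id=3 -> matches Kitchen
  - product 2 (Camera): category_id=1 -> matches Electronics
  - product 3 (Headphones): category_id=4 -> matches Tools
  - product 4 (Speaker): category_id=1 -> matches Electronics
  - product 5 (Printer): category_id=2 -> matches Apparel
  - product 6 (Keyboard): category_id=NULL, no match -> kept with NULL
All 6 rows appear; 1 has NULL category.

SQL:
SELECT a.name, b.name AS category
FROM products a
LEFT JOIN categories b ON a.category_id = b.id

Result:
name       | category   
-----------+------------
Mouse      | Kitchen    
Camera     | Electronics
Headphones | Tools      
Speaker    | Electronics
Printer    | Apparel    
Keyboard   | NULL       


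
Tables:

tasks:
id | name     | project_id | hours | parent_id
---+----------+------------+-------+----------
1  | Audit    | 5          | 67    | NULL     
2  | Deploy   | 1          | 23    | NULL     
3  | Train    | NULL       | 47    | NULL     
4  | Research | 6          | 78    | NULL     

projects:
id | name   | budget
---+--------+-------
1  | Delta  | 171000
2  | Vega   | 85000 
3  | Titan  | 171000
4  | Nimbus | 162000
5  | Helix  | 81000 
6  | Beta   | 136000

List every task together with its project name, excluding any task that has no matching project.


INNER JOIN keeps only tasks rows whose project_id matches an id in projects. Walk through each task:
  - task 1 (Audit): project_id=5 -> matches Helix
  - task 2 (Deploy): project_id=1 -> matches Delta
  - task 3 (Train): project_id=NULL, no match -> dropped
  - task 4 (Research): project_id=6 -> matches Beta
So 1 of 4 rows is dropped.

SQL:
SELECT a.name, b.name AS project
FROM tasks a
INNER JOIN projects b ON a.project_id = b.id

Result:
name     | project
---------+--------
Audit    | Helix  
Deploy   | Delta  
Research | Beta   


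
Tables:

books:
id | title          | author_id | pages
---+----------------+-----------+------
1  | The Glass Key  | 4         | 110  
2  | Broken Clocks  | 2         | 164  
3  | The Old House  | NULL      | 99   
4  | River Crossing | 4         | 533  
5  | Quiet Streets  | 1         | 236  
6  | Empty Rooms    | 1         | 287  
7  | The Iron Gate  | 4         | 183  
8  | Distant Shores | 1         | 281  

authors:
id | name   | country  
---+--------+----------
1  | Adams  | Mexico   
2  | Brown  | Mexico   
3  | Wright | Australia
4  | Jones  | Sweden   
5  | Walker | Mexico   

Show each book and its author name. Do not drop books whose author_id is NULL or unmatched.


LEFT JOIN keeps every row from books (the left table); where author_id has no match in authors, the author columns become NULL. Walk through each book:
  - book 1 (The Glass Key): author_id=4 -> matches Jones
  - book 2 (Broken Clocks): author_id=2 -> matches Brown
  - book 3 (The Old House): author_id=NULL, no match -> kept with NULL
  - book 4 (River Crossing): author_id=4 -> matches Jones
  - book 5 (Quiet Streets): author_id=1 -> matches Adams
  - book 6 (Empty Rooms): author_id=1 -> matches Adams
  - book 7 (The Iron Gate): author_id=4 -> matches Jones
  - book 8 (Distant Shores): author_id=1 -> matches Adams
All 8 rows appear; 1 has NULL author.

SQL:
SELECT a.title, b.name AS author
FROM books a
LEFT JOIN authors b ON a.author_id = b.id

Result:
title          | author
---------------+-------
The Glass Key  | Jones 
Broken Clocks  | Brown 
The Old House  | NULL  
River Crossing | Jones 
Quiet Streets  | Adams 
Empty Rooms    | Adams 
The Iron Gate  | Jones 
Distant Shores | Adams 


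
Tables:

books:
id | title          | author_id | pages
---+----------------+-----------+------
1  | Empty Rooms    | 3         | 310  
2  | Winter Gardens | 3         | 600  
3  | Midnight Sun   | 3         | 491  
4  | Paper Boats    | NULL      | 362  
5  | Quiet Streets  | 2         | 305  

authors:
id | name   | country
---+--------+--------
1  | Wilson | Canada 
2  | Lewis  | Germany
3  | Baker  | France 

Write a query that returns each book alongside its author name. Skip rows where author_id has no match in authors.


INNER JOIN keeps only books rows whose author_id matches an id in authors. Walk through each book:
  - book 1 (Empty Rooms): author_id=3 -> matches Baker
  - book 2 (Winter Gardens): author_id=3 -> matches Baker
  - book 3 (Midnight Sun): author_id=3 -> matches Baker
  - book 4 (Paper Boats): author_id=NULL, no match -> dropped
  - book 5 (Quiet Streets): author_id=2 -> matches Lewis
So 1 of 5 rows is dropped.

SQL:
SELECT a.title, b.name AS author
FROM books a
INNER JOIN authors b ON a.author_id = b.id

Result:
title          | author
---------------+-------
Empty Rooms    | Baker 
Winter Gardens | Baker 
Midnight Sun   | Baker 
Quiet Streets  | Lewis 


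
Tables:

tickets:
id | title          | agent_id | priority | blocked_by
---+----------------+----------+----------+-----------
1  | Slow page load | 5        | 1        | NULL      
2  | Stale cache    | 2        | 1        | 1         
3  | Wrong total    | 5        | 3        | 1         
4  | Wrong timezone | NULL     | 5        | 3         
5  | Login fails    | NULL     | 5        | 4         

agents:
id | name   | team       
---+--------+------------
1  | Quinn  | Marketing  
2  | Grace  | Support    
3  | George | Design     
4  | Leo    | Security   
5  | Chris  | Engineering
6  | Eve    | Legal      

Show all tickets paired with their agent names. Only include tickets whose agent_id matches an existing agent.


INNER JOIN keeps only tickets rows whose agent_id matches an id in agents. Walk through each ticket:
  - ticket 1 (Slow page load): agent_id=5 -> matches Chris
  - ticket 2 (Stale cache): agent_id=2 -> matches Grace
  - ticket 3 (Wrong total): agent_id=5 -> matches Chris
  - ticket 4 (Wrong timezone): agent_id=NULL, no match -> dropped
  - ticket 5 (Login fails): agent_id=NULL, no match -> dropped
So 2 of 5 rows are dropped.

SQL:
SELECT a.title, b.name AS agent
FROM tickets a
INNER JOIN agents b ON a.agent_id = b.id

Result:
title          | agent
---------------+------
Slow page load | Chris
Stale cache    | Grace
Wrong total    | Chris
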